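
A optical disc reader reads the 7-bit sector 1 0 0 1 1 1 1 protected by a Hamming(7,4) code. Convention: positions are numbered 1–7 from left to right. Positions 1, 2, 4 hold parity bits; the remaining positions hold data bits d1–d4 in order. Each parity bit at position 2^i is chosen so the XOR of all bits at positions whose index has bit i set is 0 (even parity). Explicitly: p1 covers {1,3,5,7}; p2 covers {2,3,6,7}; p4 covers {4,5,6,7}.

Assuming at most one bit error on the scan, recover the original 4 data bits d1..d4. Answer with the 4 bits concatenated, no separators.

s1 (pos 1,3,5,7): 1⊕0⊕1⊕1 = 1
s2 (pos 2,3,6,7): 0⊕0⊕1⊕1 = 0
s4 (pos 4,5,6,7): 1⊕1⊕1⊕1 = 0
Syndrome s4…s1 = 001 → error at position 1.
Flip position 1: 1001111 → 0001111
Read data bits from positions 3,5,6,7: 0111

0111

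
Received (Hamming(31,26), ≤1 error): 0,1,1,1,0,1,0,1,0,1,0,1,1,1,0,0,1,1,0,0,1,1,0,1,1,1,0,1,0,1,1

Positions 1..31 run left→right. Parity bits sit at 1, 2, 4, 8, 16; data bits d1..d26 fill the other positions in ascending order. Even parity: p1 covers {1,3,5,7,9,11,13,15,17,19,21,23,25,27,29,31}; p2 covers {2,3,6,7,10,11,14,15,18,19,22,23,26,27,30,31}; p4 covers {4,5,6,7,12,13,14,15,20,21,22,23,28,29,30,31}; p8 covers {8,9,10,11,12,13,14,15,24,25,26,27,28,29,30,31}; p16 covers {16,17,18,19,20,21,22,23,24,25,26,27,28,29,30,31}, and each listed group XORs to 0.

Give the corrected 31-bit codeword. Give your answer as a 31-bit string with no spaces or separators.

0111010001011100110011011101011

s1 (pos 1,3,5,7,9,11,13,15,17,19,21,23,25,27,29,31): 0⊕1⊕0⊕0⊕0⊕0⊕1⊕0⊕1⊕0⊕1⊕0⊕1⊕0⊕0⊕1 = 0
s2 (pos 2,3,6,7,10,11,14,15,18,19,22,23,26,27,30,31): 1⊕1⊕1⊕0⊕1⊕0⊕1⊕0⊕1⊕0⊕1⊕0⊕1⊕0⊕1⊕1 = 0
s4 (pos 4,5,6,7,12,13,14,15,20,21,22,23,28,29,30,31): 1⊕0⊕1⊕0⊕1⊕1⊕1⊕0⊕0⊕1⊕1⊕0⊕1⊕0⊕1⊕1 = 0
s8 (pos 8,9,10,11,12,13,14,15,24,25,26,27,28,29,30,31): 1⊕0⊕1⊕0⊕1⊕1⊕1⊕0⊕1⊕1⊕1⊕0⊕1⊕0⊕1⊕1 = 1
s16 (pos 16,17,18,19,20,21,22,23,24,25,26,27,28,29,30,31): 0⊕1⊕1⊕0⊕0⊕1⊕1⊕0⊕1⊕1⊕1⊕0⊕1⊕0⊕1⊕1 = 0
Syndrome s16…s1 = 01000 → error at position 8.
Flip position 8: 0111010101011100110011011101011 → 0111010001011100110011011101011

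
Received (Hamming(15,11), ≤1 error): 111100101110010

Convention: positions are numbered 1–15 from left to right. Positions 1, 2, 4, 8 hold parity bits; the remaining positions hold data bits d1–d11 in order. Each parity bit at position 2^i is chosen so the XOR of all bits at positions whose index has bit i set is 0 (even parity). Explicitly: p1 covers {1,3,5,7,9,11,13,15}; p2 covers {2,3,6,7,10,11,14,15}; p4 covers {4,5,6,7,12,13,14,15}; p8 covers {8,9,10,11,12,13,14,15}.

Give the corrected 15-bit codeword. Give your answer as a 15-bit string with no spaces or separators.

111110101110010

s1 (pos 1,3,5,7,9,11,13,15): 1⊕1⊕0⊕1⊕1⊕1⊕0⊕0 = 1
s2 (pos 2,3,6,7,10,11,14,15): 1⊕1⊕0⊕1⊕1⊕1⊕1⊕0 = 0
s4 (pos 4,5,6,7,12,13,14,15): 1⊕0⊕0⊕1⊕0⊕0⊕1⊕0 = 1
s8 (pos 8,9,10,11,12,13,14,15): 0⊕1⊕1⊕1⊕0⊕0⊕1⊕0 = 0
Syndrome s8…s1 = 0101 → error at position 5.
Flip position 5: 111100101110010 → 111110101110010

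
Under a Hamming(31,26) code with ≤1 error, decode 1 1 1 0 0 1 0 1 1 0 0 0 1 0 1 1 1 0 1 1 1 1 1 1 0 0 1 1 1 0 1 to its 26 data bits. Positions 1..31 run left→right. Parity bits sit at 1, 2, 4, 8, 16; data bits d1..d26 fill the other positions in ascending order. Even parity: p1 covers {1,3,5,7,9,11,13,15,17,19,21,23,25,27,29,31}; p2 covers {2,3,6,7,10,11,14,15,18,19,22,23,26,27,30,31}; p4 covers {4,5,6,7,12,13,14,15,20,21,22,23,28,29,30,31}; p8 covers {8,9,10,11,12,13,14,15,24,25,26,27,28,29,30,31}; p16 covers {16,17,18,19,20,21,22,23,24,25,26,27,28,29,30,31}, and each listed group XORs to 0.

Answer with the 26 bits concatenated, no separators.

10101100101101111110011101

s1 (pos 1,3,5,7,9,11,13,15,17,19,21,23,25,27,29,31): 1⊕1⊕0⊕0⊕1⊕0⊕1⊕1⊕1⊕1⊕1⊕1⊕0⊕1⊕1⊕1 = 0
s2 (pos 2,3,6,7,10,11,14,15,18,19,22,23,26,27,30,31): 1⊕1⊕1⊕0⊕0⊕0⊕0⊕1⊕0⊕1⊕1⊕1⊕0⊕1⊕0⊕1 = 1
s4 (pos 4,5,6,7,12,13,14,15,20,21,22,23,28,29,30,31): 0⊕0⊕1⊕0⊕0⊕1⊕0⊕1⊕1⊕1⊕1⊕1⊕1⊕1⊕0⊕1 = 0
s8 (pos 8,9,10,11,12,13,14,15,24,25,26,27,28,29,30,31): 1⊕1⊕0⊕0⊕0⊕1⊕0⊕1⊕1⊕0⊕0⊕1⊕1⊕1⊕0⊕1 = 1
s16 (pos 16,17,18,19,20,21,22,23,24,25,26,27,28,29,30,31): 1⊕1⊕0⊕1⊕1⊕1⊕1⊕1⊕1⊕0⊕0⊕1⊕1⊕1⊕0⊕1 = 0
Syndrome s16…s1 = 01010 → error at position 10.
Flip position 10: 1110010110001011101111110011101 → 1110010111001011101111110011101
Read data bits from positions 3,5,6,7,9,10,11,12,13,14,15,17,18,19,20,21,22,23,24,25,26,27,28,29,30,31: 10101100101101111110011101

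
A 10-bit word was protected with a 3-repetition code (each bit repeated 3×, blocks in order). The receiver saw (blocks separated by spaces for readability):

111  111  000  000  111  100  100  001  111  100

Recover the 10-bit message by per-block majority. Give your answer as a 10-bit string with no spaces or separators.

1100100010

Block 1 (111): 3 ones → 1
Block 2 (111): 3 ones → 1
Block 3 (000): 0 ones → 0
Block 4 (000): 0 ones → 0
Block 5 (111): 3 ones → 1
Block 6 (100): 1 one → 0
Block 7 (100): 1 one → 0
Block 8 (001): 1 one → 0
Block 9 (111): 3 ones → 1
Block 10 (100): 1 one → 0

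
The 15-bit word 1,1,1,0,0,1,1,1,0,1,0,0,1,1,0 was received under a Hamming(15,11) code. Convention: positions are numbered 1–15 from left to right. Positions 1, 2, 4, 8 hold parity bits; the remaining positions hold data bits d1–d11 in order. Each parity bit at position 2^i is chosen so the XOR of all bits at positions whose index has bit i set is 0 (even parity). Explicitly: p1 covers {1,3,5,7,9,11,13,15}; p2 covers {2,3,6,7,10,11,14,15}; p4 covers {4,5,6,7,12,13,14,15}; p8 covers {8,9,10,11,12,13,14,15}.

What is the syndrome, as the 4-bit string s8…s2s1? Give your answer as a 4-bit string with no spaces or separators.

s1 (pos 1,3,5,7,9,11,13,15): 1⊕1⊕0⊕1⊕0⊕0⊕1⊕0 = 0
s2 (pos 2,3,6,7,10,11,14,15): 1⊕1⊕1⊕1⊕1⊕0⊕1⊕0 = 0
s4 (pos 4,5,6,7,12,13,14,15): 0⊕0⊕1⊕1⊕0⊕1⊕1⊕0 = 0
s8 (pos 8,9,10,11,12,13,14,15): 1⊕0⊕1⊕0⊕0⊕1⊕1⊕0 = 0
Syndrome s8…s1 = 0000 → no error.

0000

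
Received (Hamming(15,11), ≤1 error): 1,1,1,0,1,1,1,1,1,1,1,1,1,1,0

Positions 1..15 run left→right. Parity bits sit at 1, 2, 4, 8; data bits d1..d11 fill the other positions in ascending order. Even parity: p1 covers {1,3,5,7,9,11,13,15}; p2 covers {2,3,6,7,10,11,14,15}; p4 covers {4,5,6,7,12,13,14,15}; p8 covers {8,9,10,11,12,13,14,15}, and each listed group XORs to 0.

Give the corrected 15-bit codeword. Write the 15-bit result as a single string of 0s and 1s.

s1 (pos 1,3,5,7,9,11,13,15): 1⊕1⊕1⊕1⊕1⊕1⊕1⊕0 = 1
s2 (pos 2,3,6,7,10,11,14,15): 1⊕1⊕1⊕1⊕1⊕1⊕1⊕0 = 1
s4 (pos 4,5,6,7,12,13,14,15): 0⊕1⊕1⊕1⊕1⊕1⊕1⊕0 = 0
s8 (pos 8,9,10,11,12,13,14,15): 1⊕1⊕1⊕1⊕1⊕1⊕1⊕0 = 1
Syndrome s8…s1 = 1011 → error at position 11.
Flip position 11: 111011111111110 → 111011111101110

111011111101110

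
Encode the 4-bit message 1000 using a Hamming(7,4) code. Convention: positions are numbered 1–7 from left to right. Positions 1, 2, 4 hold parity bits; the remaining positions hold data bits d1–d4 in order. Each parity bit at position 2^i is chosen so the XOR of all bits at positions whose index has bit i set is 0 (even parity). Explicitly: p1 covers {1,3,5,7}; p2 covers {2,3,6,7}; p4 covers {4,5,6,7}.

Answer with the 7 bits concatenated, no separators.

1110000

Place data at non-parity positions: p1 p2 1 p4 0 0 0
p1 (pos 1,3,5,7): XOR of data positions = 1⊕0⊕0 = 1
p2 (pos 2,3,6,7): XOR of data positions = 1⊕0⊕0 = 1
p4 (pos 4,5,6,7): XOR of data positions = 0⊕0⊕0 = 0
Codeword: 1110000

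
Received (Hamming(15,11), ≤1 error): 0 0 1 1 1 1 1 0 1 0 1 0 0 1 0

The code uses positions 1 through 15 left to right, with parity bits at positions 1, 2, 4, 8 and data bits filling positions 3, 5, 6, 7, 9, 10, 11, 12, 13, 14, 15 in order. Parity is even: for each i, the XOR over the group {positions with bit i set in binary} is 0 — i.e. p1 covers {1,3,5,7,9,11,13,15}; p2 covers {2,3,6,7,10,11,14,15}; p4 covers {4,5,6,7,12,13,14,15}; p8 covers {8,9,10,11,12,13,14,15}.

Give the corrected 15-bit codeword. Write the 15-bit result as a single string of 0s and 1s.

001111101010011

s1 (pos 1,3,5,7,9,11,13,15): 0⊕1⊕1⊕1⊕1⊕1⊕0⊕0 = 1
s2 (pos 2,3,6,7,10,11,14,15): 0⊕1⊕1⊕1⊕0⊕1⊕1⊕0 = 1
s4 (pos 4,5,6,7,12,13,14,15): 1⊕1⊕1⊕1⊕0⊕0⊕1⊕0 = 1
s8 (pos 8,9,10,11,12,13,14,15): 0⊕1⊕0⊕1⊕0⊕0⊕1⊕0 = 1
Syndrome s8…s1 = 1111 → error at position 15.
Flip position 15: 001111101010010 → 001111101010011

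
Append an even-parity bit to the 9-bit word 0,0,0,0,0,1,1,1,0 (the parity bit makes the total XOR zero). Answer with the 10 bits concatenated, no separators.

XOR of the 9 data bits: 0⊕0⊕0⊕0⊕0⊕1⊕1⊕1⊕0 = 1
Parity bit = 1 (so all 10 bits XOR to 0).

0000011101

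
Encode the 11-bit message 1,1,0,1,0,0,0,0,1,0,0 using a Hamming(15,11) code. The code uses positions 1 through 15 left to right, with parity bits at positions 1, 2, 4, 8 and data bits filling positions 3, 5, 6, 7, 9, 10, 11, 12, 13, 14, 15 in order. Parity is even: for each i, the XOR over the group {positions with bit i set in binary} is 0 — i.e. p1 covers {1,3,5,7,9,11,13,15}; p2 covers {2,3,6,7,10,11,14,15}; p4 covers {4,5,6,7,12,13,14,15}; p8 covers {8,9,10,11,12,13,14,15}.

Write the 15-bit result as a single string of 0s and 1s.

001110110000100

Place data at non-parity positions: p1 p2 1 p4 1 0 1 p8 0 0 0 0 1 0 0
p1 (pos 1,3,5,7,9,11,13,15): XOR of data positions = 1⊕1⊕1⊕0⊕0⊕1⊕0 = 0
p2 (pos 2,3,6,7,10,11,14,15): XOR of data positions = 1⊕0⊕1⊕0⊕0⊕0⊕0 = 0
p4 (pos 4,5,6,7,12,13,14,15): XOR of data positions = 1⊕0⊕1⊕0⊕1⊕0⊕0 = 1
p8 (pos 8,9,10,11,12,13,14,15): XOR of data positions = 0⊕0⊕0⊕0⊕1⊕0⊕0 = 1
Codeword: 001110110000100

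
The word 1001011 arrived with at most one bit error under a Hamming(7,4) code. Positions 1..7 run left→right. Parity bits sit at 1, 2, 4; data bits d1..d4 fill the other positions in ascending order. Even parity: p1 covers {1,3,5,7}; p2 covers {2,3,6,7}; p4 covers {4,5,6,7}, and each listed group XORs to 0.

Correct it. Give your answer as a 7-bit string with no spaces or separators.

s1 (pos 1,3,5,7): 1⊕0⊕0⊕1 = 0
s2 (pos 2,3,6,7): 0⊕0⊕1⊕1 = 0
s4 (pos 4,5,6,7): 1⊕0⊕1⊕1 = 1
Syndrome s4…s1 = 100 → error at position 4.
Flip position 4: 1001011 → 1000011

1000011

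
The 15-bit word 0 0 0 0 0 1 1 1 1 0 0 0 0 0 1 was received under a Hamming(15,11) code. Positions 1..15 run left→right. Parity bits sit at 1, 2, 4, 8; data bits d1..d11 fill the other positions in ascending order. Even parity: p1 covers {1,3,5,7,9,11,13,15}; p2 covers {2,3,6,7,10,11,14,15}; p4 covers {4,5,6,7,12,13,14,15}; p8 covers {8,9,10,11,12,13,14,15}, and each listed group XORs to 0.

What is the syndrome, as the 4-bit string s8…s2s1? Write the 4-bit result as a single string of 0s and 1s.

1111

s1 (pos 1,3,5,7,9,11,13,15): 0⊕0⊕0⊕1⊕1⊕0⊕0⊕1 = 1
s2 (pos 2,3,6,7,10,11,14,15): 0⊕0⊕1⊕1⊕0⊕0⊕0⊕1 = 1
s4 (pos 4,5,6,7,12,13,14,15): 0⊕0⊕1⊕1⊕0⊕0⊕0⊕1 = 1
s8 (pos 8,9,10,11,12,13,14,15): 1⊕1⊕0⊕0⊕0⊕0⊕0⊕1 = 1
Syndrome s8…s1 = 1111 → error at position 15.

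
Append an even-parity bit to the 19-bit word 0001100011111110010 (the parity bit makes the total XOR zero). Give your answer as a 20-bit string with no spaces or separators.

00011000111111100100

XOR of the 19 data bits: 0⊕0⊕0⊕1⊕1⊕0⊕0⊕0⊕1⊕1⊕1⊕1⊕1⊕1⊕1⊕0⊕0⊕1⊕0 = 0
Parity bit = 0 (so all 20 bits XOR to 0).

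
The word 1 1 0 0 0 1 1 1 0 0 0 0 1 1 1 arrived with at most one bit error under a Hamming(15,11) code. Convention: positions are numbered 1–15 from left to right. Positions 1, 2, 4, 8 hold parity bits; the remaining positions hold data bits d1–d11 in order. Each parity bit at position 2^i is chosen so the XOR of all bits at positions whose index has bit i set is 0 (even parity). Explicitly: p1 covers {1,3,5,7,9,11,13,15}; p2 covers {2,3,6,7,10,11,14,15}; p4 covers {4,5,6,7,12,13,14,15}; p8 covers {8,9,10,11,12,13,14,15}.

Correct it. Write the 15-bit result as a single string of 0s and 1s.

s1 (pos 1,3,5,7,9,11,13,15): 1⊕0⊕0⊕1⊕0⊕0⊕1⊕1 = 0
s2 (pos 2,3,6,7,10,11,14,15): 1⊕0⊕1⊕1⊕0⊕0⊕1⊕1 = 1
s4 (pos 4,5,6,7,12,13,14,15): 0⊕0⊕1⊕1⊕0⊕1⊕1⊕1 = 1
s8 (pos 8,9,10,11,12,13,14,15): 1⊕0⊕0⊕0⊕0⊕1⊕1⊕1 = 0
Syndrome s8…s1 = 0110 → error at position 6.
Flip position 6: 110001110000111 → 110000110000111

110000110000111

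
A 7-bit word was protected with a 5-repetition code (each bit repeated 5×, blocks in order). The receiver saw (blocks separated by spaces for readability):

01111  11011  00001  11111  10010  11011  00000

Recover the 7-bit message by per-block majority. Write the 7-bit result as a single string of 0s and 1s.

Block 1 (01111): 4 ones → 1
Block 2 (11011): 4 ones → 1
Block 3 (00001): 1 one → 0
Block 4 (11111): 5 ones → 1
Block 5 (10010): 2 ones → 0
Block 6 (11011): 4 ones → 1
Block 7 (00000): 0 ones → 0

1101010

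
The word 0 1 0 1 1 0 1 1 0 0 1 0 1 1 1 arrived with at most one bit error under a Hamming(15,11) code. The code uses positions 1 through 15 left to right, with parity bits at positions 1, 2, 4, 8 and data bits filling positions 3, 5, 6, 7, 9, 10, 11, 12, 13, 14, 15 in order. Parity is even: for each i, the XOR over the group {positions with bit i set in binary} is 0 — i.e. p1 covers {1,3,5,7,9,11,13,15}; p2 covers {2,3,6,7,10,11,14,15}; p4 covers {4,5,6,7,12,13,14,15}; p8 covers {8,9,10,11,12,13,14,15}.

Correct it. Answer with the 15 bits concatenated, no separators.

010110110000111

s1 (pos 1,3,5,7,9,11,13,15): 0⊕0⊕1⊕1⊕0⊕1⊕1⊕1 = 1
s2 (pos 2,3,6,7,10,11,14,15): 1⊕0⊕0⊕1⊕0⊕1⊕1⊕1 = 1
s4 (pos 4,5,6,7,12,13,14,15): 1⊕1⊕0⊕1⊕0⊕1⊕1⊕1 = 0
s8 (pos 8,9,10,11,12,13,14,15): 1⊕0⊕0⊕1⊕0⊕1⊕1⊕1 = 1
Syndrome s8…s1 = 1011 → error at position 11.
Flip position 11: 010110110010111 → 010110110000111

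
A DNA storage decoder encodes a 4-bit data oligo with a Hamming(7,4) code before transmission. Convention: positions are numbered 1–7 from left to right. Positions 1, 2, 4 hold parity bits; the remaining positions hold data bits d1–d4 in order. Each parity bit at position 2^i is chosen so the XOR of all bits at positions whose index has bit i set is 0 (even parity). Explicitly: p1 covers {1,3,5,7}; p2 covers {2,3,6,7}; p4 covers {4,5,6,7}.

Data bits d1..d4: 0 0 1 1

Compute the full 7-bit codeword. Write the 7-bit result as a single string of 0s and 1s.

1000011

Place data at non-parity positions: p1 p2 0 p4 0 1 1
p1 (pos 1,3,5,7): XOR of data positions = 0⊕0⊕1 = 1
p2 (pos 2,3,6,7): XOR of data positions = 0⊕1⊕1 = 0
p4 (pos 4,5,6,7): XOR of data positions = 0⊕1⊕1 = 0
Codeword: 1000011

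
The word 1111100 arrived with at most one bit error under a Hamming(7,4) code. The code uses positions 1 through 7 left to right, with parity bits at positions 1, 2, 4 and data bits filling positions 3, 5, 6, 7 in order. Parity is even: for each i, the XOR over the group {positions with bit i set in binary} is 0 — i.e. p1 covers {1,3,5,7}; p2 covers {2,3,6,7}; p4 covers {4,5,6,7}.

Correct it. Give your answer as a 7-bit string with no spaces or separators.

0111100

s1 (pos 1,3,5,7): 1⊕1⊕1⊕0 = 1
s2 (pos 2,3,6,7): 1⊕1⊕0⊕0 = 0
s4 (pos 4,5,6,7): 1⊕1⊕0⊕0 = 0
Syndrome s4…s1 = 001 → error at position 1.
Flip position 1: 1111100 → 0111100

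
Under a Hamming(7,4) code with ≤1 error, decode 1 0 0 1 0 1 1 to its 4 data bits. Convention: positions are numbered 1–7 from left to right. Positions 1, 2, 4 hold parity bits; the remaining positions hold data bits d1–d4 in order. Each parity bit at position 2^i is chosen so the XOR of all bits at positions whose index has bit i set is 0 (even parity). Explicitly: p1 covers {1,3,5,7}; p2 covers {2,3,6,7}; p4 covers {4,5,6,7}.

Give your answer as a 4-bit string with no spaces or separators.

0011

s1 (pos 1,3,5,7): 1⊕0⊕0⊕1 = 0
s2 (pos 2,3,6,7): 0⊕0⊕1⊕1 = 0
s4 (pos 4,5,6,7): 1⊕0⊕1⊕1 = 1
Syndrome s4…s1 = 100 → error at position 4.
Flip position 4: 1001011 → 1000011
Read data bits from positions 3,5,6,7: 0011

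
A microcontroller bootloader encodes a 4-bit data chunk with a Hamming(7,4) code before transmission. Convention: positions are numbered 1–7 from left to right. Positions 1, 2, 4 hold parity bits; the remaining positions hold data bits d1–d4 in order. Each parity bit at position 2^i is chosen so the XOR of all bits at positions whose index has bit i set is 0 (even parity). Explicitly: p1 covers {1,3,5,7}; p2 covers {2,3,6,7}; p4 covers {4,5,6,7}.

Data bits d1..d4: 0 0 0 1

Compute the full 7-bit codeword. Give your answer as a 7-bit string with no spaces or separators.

Place data at non-parity positions: p1 p2 0 p4 0 0 1
p1 (pos 1,3,5,7): XOR of data positions = 0⊕0⊕1 = 1
p2 (pos 2,3,6,7): XOR of data positions = 0⊕0⊕1 = 1
p4 (pos 4,5,6,7): XOR of data positions = 0⊕0⊕1 = 1
Codeword: 1101001

1101001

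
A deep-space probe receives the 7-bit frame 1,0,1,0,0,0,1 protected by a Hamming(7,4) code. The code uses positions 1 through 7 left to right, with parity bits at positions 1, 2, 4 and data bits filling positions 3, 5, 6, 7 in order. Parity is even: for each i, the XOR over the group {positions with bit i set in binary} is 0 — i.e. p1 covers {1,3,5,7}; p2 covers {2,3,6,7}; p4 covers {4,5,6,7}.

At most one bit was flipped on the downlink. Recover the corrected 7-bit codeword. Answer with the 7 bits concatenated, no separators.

1010101

s1 (pos 1,3,5,7): 1⊕1⊕0⊕1 = 1
s2 (pos 2,3,6,7): 0⊕1⊕0⊕1 = 0
s4 (pos 4,5,6,7): 0⊕0⊕0⊕1 = 1
Syndrome s4…s1 = 101 → error at position 5.
Flip position 5: 1010001 → 1010101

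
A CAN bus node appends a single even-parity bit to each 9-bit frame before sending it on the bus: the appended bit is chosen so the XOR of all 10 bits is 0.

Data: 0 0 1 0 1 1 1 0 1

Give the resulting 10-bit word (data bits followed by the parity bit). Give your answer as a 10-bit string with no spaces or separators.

XOR of the 9 data bits: 0⊕0⊕1⊕0⊕1⊕1⊕1⊕0⊕1 = 1
Parity bit = 1 (so all 10 bits XOR to 0).

0010111011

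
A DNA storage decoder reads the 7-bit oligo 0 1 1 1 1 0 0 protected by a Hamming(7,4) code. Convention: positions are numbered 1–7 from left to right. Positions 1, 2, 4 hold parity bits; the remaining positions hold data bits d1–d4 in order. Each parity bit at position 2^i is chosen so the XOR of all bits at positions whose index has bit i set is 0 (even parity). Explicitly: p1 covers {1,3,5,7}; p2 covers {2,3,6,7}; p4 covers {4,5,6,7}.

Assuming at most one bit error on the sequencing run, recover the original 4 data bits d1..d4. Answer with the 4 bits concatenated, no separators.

s1 (pos 1,3,5,7): 0⊕1⊕1⊕0 = 0
s2 (pos 2,3,6,7): 1⊕1⊕0⊕0 = 0
s4 (pos 4,5,6,7): 1⊕1⊕0⊕0 = 0
Syndrome s4…s1 = 000 → no error.
Read data bits from positions 3,5,6,7: 1100

1100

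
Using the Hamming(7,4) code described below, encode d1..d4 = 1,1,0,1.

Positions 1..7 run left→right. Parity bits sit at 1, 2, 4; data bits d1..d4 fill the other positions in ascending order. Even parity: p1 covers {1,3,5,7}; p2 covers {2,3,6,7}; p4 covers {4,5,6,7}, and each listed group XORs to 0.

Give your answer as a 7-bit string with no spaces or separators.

1010101

Place data at non-parity positions: p1 p2 1 p4 1 0 1
p1 (pos 1,3,5,7): XOR of data positions = 1⊕1⊕1 = 1
p2 (pos 2,3,6,7): XOR of data positions = 1⊕0⊕1 = 0
p4 (pos 4,5,6,7): XOR of data positions = 1⊕0⊕1 = 0
Codeword: 1010101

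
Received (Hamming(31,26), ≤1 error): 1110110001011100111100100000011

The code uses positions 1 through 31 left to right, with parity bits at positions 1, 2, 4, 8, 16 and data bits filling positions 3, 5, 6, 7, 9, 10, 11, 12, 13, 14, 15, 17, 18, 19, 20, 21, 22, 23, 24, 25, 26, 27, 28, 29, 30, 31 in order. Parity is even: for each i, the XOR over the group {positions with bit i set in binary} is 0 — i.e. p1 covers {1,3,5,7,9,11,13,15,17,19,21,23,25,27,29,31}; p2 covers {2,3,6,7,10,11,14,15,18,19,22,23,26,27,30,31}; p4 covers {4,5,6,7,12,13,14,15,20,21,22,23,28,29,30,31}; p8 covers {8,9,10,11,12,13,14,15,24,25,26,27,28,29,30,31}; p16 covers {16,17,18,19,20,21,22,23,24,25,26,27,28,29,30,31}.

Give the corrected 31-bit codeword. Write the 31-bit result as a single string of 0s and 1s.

s1 (pos 1,3,5,7,9,11,13,15,17,19,21,23,25,27,29,31): 1⊕1⊕1⊕0⊕0⊕0⊕1⊕0⊕1⊕1⊕0⊕1⊕0⊕0⊕0⊕1 = 0
s2 (pos 2,3,6,7,10,11,14,15,18,19,22,23,26,27,30,31): 1⊕1⊕1⊕0⊕1⊕0⊕1⊕0⊕1⊕1⊕0⊕1⊕0⊕0⊕1⊕1 = 0
s4 (pos 4,5,6,7,12,13,14,15,20,21,22,23,28,29,30,31): 0⊕1⊕1⊕0⊕1⊕1⊕1⊕0⊕1⊕0⊕0⊕1⊕0⊕0⊕1⊕1 = 1
s8 (pos 8,9,10,11,12,13,14,15,24,25,26,27,28,29,30,31): 0⊕0⊕1⊕0⊕1⊕1⊕1⊕0⊕0⊕0⊕0⊕0⊕0⊕0⊕1⊕1 = 0
s16 (pos 16,17,18,19,20,21,22,23,24,25,26,27,28,29,30,31): 0⊕1⊕1⊕1⊕1⊕0⊕0⊕1⊕0⊕0⊕0⊕0⊕0⊕0⊕1⊕1 = 1
Syndrome s16…s1 = 10100 → error at position 20.
Flip position 20: 1110110001011100111100100000011 → 1110110001011100111000100000011

1110110001011100111000100000011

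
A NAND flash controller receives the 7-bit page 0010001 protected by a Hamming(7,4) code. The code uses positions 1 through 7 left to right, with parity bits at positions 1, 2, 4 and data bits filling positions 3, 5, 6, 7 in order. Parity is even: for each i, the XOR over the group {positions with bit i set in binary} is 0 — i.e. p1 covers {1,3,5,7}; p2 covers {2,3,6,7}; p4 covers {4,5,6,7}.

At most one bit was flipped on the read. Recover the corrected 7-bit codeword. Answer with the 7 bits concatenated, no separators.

0011001

s1 (pos 1,3,5,7): 0⊕1⊕0⊕1 = 0
s2 (pos 2,3,6,7): 0⊕1⊕0⊕1 = 0
s4 (pos 4,5,6,7): 0⊕0⊕0⊕1 = 1
Syndrome s4…s1 = 100 → error at position 4.
Flip position 4: 0010001 → 0011001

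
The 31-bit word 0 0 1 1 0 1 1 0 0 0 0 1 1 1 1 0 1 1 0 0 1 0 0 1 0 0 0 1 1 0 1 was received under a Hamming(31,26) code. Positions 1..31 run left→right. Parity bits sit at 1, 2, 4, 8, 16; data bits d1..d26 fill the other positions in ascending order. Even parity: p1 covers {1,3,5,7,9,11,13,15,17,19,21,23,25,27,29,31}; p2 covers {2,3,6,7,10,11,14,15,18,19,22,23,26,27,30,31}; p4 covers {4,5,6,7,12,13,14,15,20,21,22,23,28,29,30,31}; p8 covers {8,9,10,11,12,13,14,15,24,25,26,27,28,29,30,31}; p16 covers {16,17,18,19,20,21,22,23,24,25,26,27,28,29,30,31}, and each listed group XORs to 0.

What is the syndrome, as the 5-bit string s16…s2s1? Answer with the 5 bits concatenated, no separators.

s1 (pos 1,3,5,7,9,11,13,15,17,19,21,23,25,27,29,31): 0⊕1⊕0⊕1⊕0⊕0⊕1⊕1⊕1⊕0⊕1⊕0⊕0⊕0⊕1⊕1 = 0
s2 (pos 2,3,6,7,10,11,14,15,18,19,22,23,26,27,30,31): 0⊕1⊕1⊕1⊕0⊕0⊕1⊕1⊕1⊕0⊕0⊕0⊕0⊕0⊕0⊕1 = 1
s4 (pos 4,5,6,7,12,13,14,15,20,21,22,23,28,29,30,31): 1⊕0⊕1⊕1⊕1⊕1⊕1⊕1⊕0⊕1⊕0⊕0⊕1⊕1⊕0⊕1 = 1
s8 (pos 8,9,10,11,12,13,14,15,24,25,26,27,28,29,30,31): 0⊕0⊕0⊕0⊕1⊕1⊕1⊕1⊕1⊕0⊕0⊕0⊕1⊕1⊕0⊕1 = 0
s16 (pos 16,17,18,19,20,21,22,23,24,25,26,27,28,29,30,31): 0⊕1⊕1⊕0⊕0⊕1⊕0⊕0⊕1⊕0⊕0⊕0⊕1⊕1⊕0⊕1 = 1
Syndrome s16…s1 = 10110 → error at position 22.

10110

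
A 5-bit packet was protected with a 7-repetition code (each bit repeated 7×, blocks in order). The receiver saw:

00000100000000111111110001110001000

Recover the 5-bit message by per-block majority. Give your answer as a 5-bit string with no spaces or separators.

Block 1 (0000010): 1 one → 0
Block 2 (0000000): 0 ones → 0
Block 3 (1111111): 7 ones → 1
Block 4 (1000111): 4 ones → 1
Block 5 (0001000): 1 one → 0

00110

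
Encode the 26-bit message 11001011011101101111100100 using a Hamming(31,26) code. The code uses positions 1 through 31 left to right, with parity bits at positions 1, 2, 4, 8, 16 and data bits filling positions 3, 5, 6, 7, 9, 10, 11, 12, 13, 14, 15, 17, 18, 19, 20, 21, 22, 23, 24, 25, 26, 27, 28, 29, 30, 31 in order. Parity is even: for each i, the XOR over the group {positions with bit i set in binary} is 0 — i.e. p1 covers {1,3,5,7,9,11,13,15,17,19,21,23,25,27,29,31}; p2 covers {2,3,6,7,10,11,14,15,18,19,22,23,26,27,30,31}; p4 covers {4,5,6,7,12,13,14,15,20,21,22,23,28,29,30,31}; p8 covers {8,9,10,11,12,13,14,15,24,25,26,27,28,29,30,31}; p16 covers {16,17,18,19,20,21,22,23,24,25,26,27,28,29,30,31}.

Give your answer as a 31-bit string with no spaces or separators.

Place data at non-parity positions: p1 p2 1 p4 1 0 0 p8 1 0 1 1 0 1 1 p16 1 0 1 1 0 1 1 1 1 1 0 0 1 0 0
p1 (pos 1,3,5,7,9,11,13,15,17,19,21,23,25,27,29,31): XOR of data positions = 1⊕1⊕0⊕1⊕1⊕0⊕1⊕1⊕1⊕0⊕1⊕1⊕0⊕1⊕0 = 0
p2 (pos 2,3,6,7,10,11,14,15,18,19,22,23,26,27,30,31): XOR of data positions = 1⊕0⊕0⊕0⊕1⊕1⊕1⊕0⊕1⊕1⊕1⊕1⊕0⊕0⊕0 = 0
p4 (pos 4,5,6,7,12,13,14,15,20,21,22,23,28,29,30,31): XOR of data positions = 1⊕0⊕0⊕1⊕0⊕1⊕1⊕1⊕0⊕1⊕1⊕0⊕1⊕0⊕0 = 0
p8 (pos 8,9,10,11,12,13,14,15,24,25,26,27,28,29,30,31): XOR of data positions = 1⊕0⊕1⊕1⊕0⊕1⊕1⊕1⊕1⊕1⊕0⊕0⊕1⊕0⊕0 = 1
p16 (pos 16,17,18,19,20,21,22,23,24,25,26,27,28,29,30,31): XOR of data positions = 1⊕0⊕1⊕1⊕0⊕1⊕1⊕1⊕1⊕1⊕0⊕0⊕1⊕0⊕0 = 1
Codeword: 0010100110110111101101111100100

0010100110110111101101111100100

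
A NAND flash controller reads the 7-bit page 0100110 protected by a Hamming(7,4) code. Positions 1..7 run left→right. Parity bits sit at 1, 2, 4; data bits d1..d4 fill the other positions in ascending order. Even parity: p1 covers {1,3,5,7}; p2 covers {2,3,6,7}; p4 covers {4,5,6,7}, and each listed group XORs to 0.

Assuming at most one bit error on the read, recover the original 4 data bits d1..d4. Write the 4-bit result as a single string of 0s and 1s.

s1 (pos 1,3,5,7): 0⊕0⊕1⊕0 = 1
s2 (pos 2,3,6,7): 1⊕0⊕1⊕0 = 0
s4 (pos 4,5,6,7): 0⊕1⊕1⊕0 = 0
Syndrome s4…s1 = 001 → error at position 1.
Flip position 1: 0100110 → 1100110
Read data bits from positions 3,5,6,7: 0110

0110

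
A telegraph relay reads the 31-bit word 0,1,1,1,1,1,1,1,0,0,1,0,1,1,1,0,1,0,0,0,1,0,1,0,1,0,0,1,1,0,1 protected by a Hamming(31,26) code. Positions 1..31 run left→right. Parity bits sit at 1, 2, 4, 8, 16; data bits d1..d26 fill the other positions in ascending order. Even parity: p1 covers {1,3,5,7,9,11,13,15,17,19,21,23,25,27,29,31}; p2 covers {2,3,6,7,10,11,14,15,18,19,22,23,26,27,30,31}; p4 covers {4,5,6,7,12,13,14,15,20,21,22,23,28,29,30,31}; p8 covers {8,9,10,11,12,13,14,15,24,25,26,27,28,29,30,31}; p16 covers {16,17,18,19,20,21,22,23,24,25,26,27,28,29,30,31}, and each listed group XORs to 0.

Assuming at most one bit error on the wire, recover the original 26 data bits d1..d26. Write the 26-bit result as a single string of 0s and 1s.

s1 (pos 1,3,5,7,9,11,13,15,17,19,21,23,25,27,29,31): 0⊕1⊕1⊕1⊕0⊕1⊕1⊕1⊕1⊕0⊕1⊕1⊕1⊕0⊕1⊕1 = 0
s2 (pos 2,3,6,7,10,11,14,15,18,19,22,23,26,27,30,31): 1⊕1⊕1⊕1⊕0⊕1⊕1⊕1⊕0⊕0⊕0⊕1⊕0⊕0⊕0⊕1 = 1
s4 (pos 4,5,6,7,12,13,14,15,20,21,22,23,28,29,30,31): 1⊕1⊕1⊕1⊕0⊕1⊕1⊕1⊕0⊕1⊕0⊕1⊕1⊕1⊕0⊕1 = 0
s8 (pos 8,9,10,11,12,13,14,15,24,25,26,27,28,29,30,31): 1⊕0⊕0⊕1⊕0⊕1⊕1⊕1⊕0⊕1⊕0⊕0⊕1⊕1⊕0⊕1 = 1
s16 (pos 16,17,18,19,20,21,22,23,24,25,26,27,28,29,30,31): 0⊕1⊕0⊕0⊕0⊕1⊕0⊕1⊕0⊕1⊕0⊕0⊕1⊕1⊕0⊕1 = 1
Syndrome s16…s1 = 11010 → error at position 26.
Flip position 26: 0111111100101110100010101001101 → 0111111100101110100010101101101
Read data bits from positions 3,5,6,7,9,10,11,12,13,14,15,17,18,19,20,21,22,23,24,25,26,27,28,29,30,31: 11110010111100010101101101

11110010111100010101101101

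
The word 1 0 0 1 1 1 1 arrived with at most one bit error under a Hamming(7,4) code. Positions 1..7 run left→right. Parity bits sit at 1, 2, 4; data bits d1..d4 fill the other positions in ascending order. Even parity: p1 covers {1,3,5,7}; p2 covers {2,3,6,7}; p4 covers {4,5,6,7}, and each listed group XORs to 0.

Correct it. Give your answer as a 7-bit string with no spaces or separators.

0001111

s1 (pos 1,3,5,7): 1⊕0⊕1⊕1 = 1
s2 (pos 2,3,6,7): 0⊕0⊕1⊕1 = 0
s4 (pos 4,5,6,7): 1⊕1⊕1⊕1 = 0
Syndrome s4…s1 = 001 → error at position 1.
Flip position 1: 1001111 → 0001111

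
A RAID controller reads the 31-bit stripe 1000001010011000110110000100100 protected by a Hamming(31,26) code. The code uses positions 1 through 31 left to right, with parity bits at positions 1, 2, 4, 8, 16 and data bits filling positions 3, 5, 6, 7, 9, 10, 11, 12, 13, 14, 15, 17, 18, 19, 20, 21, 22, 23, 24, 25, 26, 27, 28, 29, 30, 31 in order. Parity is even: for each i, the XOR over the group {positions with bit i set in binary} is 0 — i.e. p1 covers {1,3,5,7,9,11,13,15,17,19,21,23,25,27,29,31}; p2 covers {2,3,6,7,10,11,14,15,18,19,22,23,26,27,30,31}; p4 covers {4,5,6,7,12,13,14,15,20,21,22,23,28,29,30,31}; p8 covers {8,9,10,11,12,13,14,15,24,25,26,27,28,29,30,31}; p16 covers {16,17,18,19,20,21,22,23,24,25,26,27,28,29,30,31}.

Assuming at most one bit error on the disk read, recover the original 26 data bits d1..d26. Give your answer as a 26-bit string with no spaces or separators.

00011011100110110000100100

s1 (pos 1,3,5,7,9,11,13,15,17,19,21,23,25,27,29,31): 1⊕0⊕0⊕1⊕1⊕0⊕1⊕0⊕1⊕0⊕1⊕0⊕0⊕0⊕1⊕0 = 1
s2 (pos 2,3,6,7,10,11,14,15,18,19,22,23,26,27,30,31): 0⊕0⊕0⊕1⊕0⊕0⊕0⊕0⊕1⊕0⊕0⊕0⊕1⊕0⊕0⊕0 = 1
s4 (pos 4,5,6,7,12,13,14,15,20,21,22,23,28,29,30,31): 0⊕0⊕0⊕1⊕1⊕1⊕0⊕0⊕1⊕1⊕0⊕0⊕0⊕1⊕0⊕0 = 0
s8 (pos 8,9,10,11,12,13,14,15,24,25,26,27,28,29,30,31): 0⊕1⊕0⊕0⊕1⊕1⊕0⊕0⊕0⊕0⊕1⊕0⊕0⊕1⊕0⊕0 = 1
s16 (pos 16,17,18,19,20,21,22,23,24,25,26,27,28,29,30,31): 0⊕1⊕1⊕0⊕1⊕1⊕0⊕0⊕0⊕0⊕1⊕0⊕0⊕1⊕0⊕0 = 0
Syndrome s16…s1 = 01011 → error at position 11.
Flip position 11: 1000001010011000110110000100100 → 1000001010111000110110000100100
Read data bits from positions 3,5,6,7,9,10,11,12,13,14,15,17,18,19,20,21,22,23,24,25,26,27,28,29,30,31: 00011011100110110000100100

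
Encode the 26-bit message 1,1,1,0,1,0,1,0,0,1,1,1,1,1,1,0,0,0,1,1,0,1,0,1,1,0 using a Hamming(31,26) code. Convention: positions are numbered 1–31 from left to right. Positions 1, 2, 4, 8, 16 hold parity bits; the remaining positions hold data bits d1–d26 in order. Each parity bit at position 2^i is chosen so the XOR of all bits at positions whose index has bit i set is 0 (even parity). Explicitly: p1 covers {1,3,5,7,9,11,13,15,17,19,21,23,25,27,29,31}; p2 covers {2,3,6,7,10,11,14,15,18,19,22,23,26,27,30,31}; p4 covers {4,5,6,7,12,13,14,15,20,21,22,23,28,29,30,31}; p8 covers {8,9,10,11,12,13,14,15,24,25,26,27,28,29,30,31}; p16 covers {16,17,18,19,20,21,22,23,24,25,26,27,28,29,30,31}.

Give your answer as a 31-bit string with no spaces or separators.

0111110110100111111100011010110

Place data at non-parity positions: p1 p2 1 p4 1 1 0 p8 1 0 1 0 0 1 1 p16 1 1 1 1 0 0 0 1 1 0 1 0 1 1 0
p1 (pos 1,3,5,7,9,11,13,15,17,19,21,23,25,27,29,31): XOR of data positions = 1⊕1⊕0⊕1⊕1⊕0⊕1⊕1⊕1⊕0⊕0⊕1⊕1⊕1⊕0 = 0
p2 (pos 2,3,6,7,10,11,14,15,18,19,22,23,26,27,30,31): XOR of data positions = 1⊕1⊕0⊕0⊕1⊕1⊕1⊕1⊕1⊕0⊕0⊕0⊕1⊕1⊕0 = 1
p4 (pos 4,5,6,7,12,13,14,15,20,21,22,23,28,29,30,31): XOR of data positions = 1⊕1⊕0⊕0⊕0⊕1⊕1⊕1⊕0⊕0⊕0⊕0⊕1⊕1⊕0 = 1
p8 (pos 8,9,10,11,12,13,14,15,24,25,26,27,28,29,30,31): XOR of data positions = 1⊕0⊕1⊕0⊕0⊕1⊕1⊕1⊕1⊕0⊕1⊕0⊕1⊕1⊕0 = 1
p16 (pos 16,17,18,19,20,21,22,23,24,25,26,27,28,29,30,31): XOR of data positions = 1⊕1⊕1⊕1⊕0⊕0⊕0⊕1⊕1⊕0⊕1⊕0⊕1⊕1⊕0 = 1
Codeword: 0111110110100111111100011010110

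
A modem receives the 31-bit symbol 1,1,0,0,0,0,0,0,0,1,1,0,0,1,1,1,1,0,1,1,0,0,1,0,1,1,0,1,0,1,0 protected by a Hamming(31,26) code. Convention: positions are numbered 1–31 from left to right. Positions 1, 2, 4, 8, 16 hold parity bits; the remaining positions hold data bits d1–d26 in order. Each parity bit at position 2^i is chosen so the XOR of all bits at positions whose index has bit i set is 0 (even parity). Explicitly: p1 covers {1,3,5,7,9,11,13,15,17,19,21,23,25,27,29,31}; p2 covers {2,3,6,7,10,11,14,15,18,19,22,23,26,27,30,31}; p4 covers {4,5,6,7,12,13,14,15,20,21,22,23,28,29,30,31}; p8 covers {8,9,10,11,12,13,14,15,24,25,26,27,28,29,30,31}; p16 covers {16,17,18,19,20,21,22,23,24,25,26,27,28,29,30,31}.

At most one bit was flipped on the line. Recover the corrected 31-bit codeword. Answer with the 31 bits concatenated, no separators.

s1 (pos 1,3,5,7,9,11,13,15,17,19,21,23,25,27,29,31): 1⊕0⊕0⊕0⊕0⊕1⊕0⊕1⊕1⊕1⊕0⊕1⊕1⊕0⊕0⊕0 = 1
s2 (pos 2,3,6,7,10,11,14,15,18,19,22,23,26,27,30,31): 1⊕0⊕0⊕0⊕1⊕1⊕1⊕1⊕0⊕1⊕0⊕1⊕1⊕0⊕1⊕0 = 1
s4 (pos 4,5,6,7,12,13,14,15,20,21,22,23,28,29,30,31): 0⊕0⊕0⊕0⊕0⊕0⊕1⊕1⊕1⊕0⊕0⊕1⊕1⊕0⊕1⊕0 = 0
s8 (pos 8,9,10,11,12,13,14,15,24,25,26,27,28,29,30,31): 0⊕0⊕1⊕1⊕0⊕0⊕1⊕1⊕0⊕1⊕1⊕0⊕1⊕0⊕1⊕0 = 0
s16 (pos 16,17,18,19,20,21,22,23,24,25,26,27,28,29,30,31): 1⊕1⊕0⊕1⊕1⊕0⊕0⊕1⊕0⊕1⊕1⊕0⊕1⊕0⊕1⊕0 = 1
Syndrome s16…s1 = 10011 → error at position 19.
Flip position 19: 1100000001100111101100101101010 → 1100000001100111100100101101010

1100000001100111100100101101010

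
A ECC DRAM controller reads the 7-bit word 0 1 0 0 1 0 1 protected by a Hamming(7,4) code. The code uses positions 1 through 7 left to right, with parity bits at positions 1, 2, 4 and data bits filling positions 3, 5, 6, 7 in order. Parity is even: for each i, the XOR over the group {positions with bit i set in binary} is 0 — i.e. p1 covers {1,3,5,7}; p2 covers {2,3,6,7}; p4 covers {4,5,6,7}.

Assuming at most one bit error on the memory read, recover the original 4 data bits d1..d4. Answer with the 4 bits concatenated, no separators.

0101

s1 (pos 1,3,5,7): 0⊕0⊕1⊕1 = 0
s2 (pos 2,3,6,7): 1⊕0⊕0⊕1 = 0
s4 (pos 4,5,6,7): 0⊕1⊕0⊕1 = 0
Syndrome s4…s1 = 000 → no error.
Read data bits from positions 3,5,6,7: 0101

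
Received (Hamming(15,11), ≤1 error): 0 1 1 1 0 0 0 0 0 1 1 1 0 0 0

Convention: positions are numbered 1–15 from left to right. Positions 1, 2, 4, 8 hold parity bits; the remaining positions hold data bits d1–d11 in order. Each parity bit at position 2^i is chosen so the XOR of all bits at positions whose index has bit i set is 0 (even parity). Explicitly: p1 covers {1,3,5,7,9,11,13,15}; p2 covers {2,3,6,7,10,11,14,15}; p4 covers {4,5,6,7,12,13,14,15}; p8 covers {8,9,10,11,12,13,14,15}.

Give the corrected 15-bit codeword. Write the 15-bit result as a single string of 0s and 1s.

011100010111000

s1 (pos 1,3,5,7,9,11,13,15): 0⊕1⊕0⊕0⊕0⊕1⊕0⊕0 = 0
s2 (pos 2,3,6,7,10,11,14,15): 1⊕1⊕0⊕0⊕1⊕1⊕0⊕0 = 0
s4 (pos 4,5,6,7,12,13,14,15): 1⊕0⊕0⊕0⊕1⊕0⊕0⊕0 = 0
s8 (pos 8,9,10,11,12,13,14,15): 0⊕0⊕1⊕1⊕1⊕0⊕0⊕0 = 1
Syndrome s8…s1 = 1000 → error at position 8.
Flip position 8: 011100000111000 → 011100010111000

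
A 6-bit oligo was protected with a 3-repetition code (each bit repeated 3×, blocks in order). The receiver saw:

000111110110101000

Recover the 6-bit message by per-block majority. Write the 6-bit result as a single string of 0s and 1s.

011110

Block 1 (000): 0 ones → 0
Block 2 (111): 3 ones → 1
Block 3 (110): 2 ones → 1
Block 4 (110): 2 ones → 1
Block 5 (101): 2 ones → 1
Block 6 (000): 0 ones → 0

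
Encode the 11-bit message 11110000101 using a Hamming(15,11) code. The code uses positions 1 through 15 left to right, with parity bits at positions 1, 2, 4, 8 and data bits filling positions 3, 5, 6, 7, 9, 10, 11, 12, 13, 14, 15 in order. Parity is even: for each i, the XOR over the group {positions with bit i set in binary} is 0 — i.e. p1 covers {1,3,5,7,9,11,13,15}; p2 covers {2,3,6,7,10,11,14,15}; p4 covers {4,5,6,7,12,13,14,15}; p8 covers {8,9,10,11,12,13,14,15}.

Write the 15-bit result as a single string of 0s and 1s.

101111100000101

Place data at non-parity positions: p1 p2 1 p4 1 1 1 p8 0 0 0 0 1 0 1
p1 (pos 1,3,5,7,9,11,13,15): XOR of data positions = 1⊕1⊕1⊕0⊕0⊕1⊕1 = 1
p2 (pos 2,3,6,7,10,11,14,15): XOR of data positions = 1⊕1⊕1⊕0⊕0⊕0⊕1 = 0
p4 (pos 4,5,6,7,12,13,14,15): XOR of data positions = 1⊕1⊕1⊕0⊕1⊕0⊕1 = 1
p8 (pos 8,9,10,11,12,13,14,15): XOR of data positions = 0⊕0⊕0⊕0⊕1⊕0⊕1 = 0
Codeword: 101111100000101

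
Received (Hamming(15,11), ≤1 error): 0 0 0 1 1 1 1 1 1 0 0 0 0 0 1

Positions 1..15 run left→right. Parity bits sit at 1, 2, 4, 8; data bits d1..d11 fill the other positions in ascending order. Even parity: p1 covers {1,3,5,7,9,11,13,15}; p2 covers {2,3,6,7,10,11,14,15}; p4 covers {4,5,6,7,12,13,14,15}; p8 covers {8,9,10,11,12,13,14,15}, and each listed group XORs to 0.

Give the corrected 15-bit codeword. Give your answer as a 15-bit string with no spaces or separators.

000111111000011

s1 (pos 1,3,5,7,9,11,13,15): 0⊕0⊕1⊕1⊕1⊕0⊕0⊕1 = 0
s2 (pos 2,3,6,7,10,11,14,15): 0⊕0⊕1⊕1⊕0⊕0⊕0⊕1 = 1
s4 (pos 4,5,6,7,12,13,14,15): 1⊕1⊕1⊕1⊕0⊕0⊕0⊕1 = 1
s8 (pos 8,9,10,11,12,13,14,15): 1⊕1⊕0⊕0⊕0⊕0⊕0⊕1 = 1
Syndrome s8…s1 = 1110 → error at position 14.
Flip position 14: 000111111000001 → 000111111000011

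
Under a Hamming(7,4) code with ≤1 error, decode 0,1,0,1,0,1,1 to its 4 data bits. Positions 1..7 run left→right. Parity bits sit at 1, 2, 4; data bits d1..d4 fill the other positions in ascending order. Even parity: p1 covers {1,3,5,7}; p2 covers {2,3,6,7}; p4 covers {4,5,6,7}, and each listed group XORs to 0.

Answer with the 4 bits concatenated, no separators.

s1 (pos 1,3,5,7): 0⊕0⊕0⊕1 = 1
s2 (pos 2,3,6,7): 1⊕0⊕1⊕1 = 1
s4 (pos 4,5,6,7): 1⊕0⊕1⊕1 = 1
Syndrome s4…s1 = 111 → error at position 7.
Flip position 7: 0101011 → 0101010
Read data bits from positions 3,5,6,7: 0010

0010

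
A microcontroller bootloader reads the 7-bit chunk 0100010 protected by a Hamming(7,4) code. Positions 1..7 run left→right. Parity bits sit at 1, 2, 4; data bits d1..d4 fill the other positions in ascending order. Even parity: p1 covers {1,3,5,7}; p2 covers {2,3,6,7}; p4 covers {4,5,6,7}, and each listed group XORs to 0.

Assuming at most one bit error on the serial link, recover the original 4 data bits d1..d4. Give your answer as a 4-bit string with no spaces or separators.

s1 (pos 1,3,5,7): 0⊕0⊕0⊕0 = 0
s2 (pos 2,3,6,7): 1⊕0⊕1⊕0 = 0
s4 (pos 4,5,6,7): 0⊕0⊕1⊕0 = 1
Syndrome s4…s1 = 100 → error at position 4.
Flip position 4: 0100010 → 0101010
Read data bits from positions 3,5,6,7: 0010

0010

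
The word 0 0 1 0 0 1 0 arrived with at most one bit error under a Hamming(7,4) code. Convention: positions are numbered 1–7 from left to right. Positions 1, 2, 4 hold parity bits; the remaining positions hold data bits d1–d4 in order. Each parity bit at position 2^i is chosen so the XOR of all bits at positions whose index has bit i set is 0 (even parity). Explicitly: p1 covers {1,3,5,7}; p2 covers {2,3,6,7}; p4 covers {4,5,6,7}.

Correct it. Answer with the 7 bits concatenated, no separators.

0010110

s1 (pos 1,3,5,7): 0⊕1⊕0⊕0 = 1
s2 (pos 2,3,6,7): 0⊕1⊕1⊕0 = 0
s4 (pos 4,5,6,7): 0⊕0⊕1⊕0 = 1
Syndrome s4…s1 = 101 → error at position 5.
Flip position 5: 0010010 → 0010110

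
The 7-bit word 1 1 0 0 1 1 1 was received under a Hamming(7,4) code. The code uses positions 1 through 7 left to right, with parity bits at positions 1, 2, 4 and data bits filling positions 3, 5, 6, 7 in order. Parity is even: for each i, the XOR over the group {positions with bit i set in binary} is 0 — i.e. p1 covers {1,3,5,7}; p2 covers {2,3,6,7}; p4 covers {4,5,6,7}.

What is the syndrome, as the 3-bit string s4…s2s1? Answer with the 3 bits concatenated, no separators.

111

s1 (pos 1,3,5,7): 1⊕0⊕1⊕1 = 1
s2 (pos 2,3,6,7): 1⊕0⊕1⊕1 = 1
s4 (pos 4,5,6,7): 0⊕1⊕1⊕1 = 1
Syndrome s4…s1 = 111 → error at position 7.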